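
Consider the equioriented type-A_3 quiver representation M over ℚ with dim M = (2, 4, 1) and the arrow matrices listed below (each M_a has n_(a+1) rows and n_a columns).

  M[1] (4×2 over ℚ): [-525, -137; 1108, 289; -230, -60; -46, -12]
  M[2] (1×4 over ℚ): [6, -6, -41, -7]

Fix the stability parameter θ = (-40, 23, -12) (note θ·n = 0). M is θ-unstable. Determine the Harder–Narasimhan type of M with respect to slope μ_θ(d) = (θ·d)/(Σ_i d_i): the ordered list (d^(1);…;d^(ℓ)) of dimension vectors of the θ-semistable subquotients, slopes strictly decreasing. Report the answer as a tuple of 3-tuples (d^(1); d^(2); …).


Barcode: M ≅ I[1,2], I[1,3], I[2,2]^2. HN layers by μ_θ (3 steps, strictly decreasing):
  μ^(1)=23; μ^(2)=11/2; μ^(3)=-40

((0, 3, 0); (0, 1, 1); (2, 0, 0))


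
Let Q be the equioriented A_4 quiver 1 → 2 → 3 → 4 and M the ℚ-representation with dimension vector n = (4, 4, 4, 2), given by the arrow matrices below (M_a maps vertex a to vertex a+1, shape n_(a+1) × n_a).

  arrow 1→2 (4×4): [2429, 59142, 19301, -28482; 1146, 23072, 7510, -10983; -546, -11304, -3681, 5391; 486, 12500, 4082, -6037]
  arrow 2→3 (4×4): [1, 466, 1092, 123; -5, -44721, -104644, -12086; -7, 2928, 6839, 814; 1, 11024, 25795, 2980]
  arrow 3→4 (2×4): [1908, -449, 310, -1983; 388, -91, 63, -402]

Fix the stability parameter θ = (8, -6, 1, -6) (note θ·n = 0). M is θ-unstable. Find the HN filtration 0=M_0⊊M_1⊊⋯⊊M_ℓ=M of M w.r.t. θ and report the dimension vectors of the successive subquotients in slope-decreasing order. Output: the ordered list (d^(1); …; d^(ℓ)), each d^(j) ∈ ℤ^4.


Interval decomposition of M: I[1,3]^2, I[1,4]^2.
HN type (ℓ=2): μ^(1)=1; μ^(2)=-3/4

((2, 2, 2, 0); (2, 2, 2, 2))


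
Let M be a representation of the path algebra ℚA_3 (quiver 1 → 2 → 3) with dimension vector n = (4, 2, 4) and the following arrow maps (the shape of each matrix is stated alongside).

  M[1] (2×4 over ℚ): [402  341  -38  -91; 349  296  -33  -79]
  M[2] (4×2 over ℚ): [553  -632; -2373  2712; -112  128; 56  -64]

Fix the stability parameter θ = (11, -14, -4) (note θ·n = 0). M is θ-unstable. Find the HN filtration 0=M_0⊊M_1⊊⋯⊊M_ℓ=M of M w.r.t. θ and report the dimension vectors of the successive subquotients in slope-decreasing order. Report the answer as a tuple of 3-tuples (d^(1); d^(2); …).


Barcode: M ≅ I[1,1]^2, I[1,2], I[1,3], I[3,3]^3. HN layers by μ_θ (4 steps, strictly decreasing):
  μ^(1)=11; μ^(2)=-3/2; μ^(3)=-7/3; μ^(4)=-4

((2, 0, 0); (1, 1, 0); (1, 1, 1); (0, 0, 3))


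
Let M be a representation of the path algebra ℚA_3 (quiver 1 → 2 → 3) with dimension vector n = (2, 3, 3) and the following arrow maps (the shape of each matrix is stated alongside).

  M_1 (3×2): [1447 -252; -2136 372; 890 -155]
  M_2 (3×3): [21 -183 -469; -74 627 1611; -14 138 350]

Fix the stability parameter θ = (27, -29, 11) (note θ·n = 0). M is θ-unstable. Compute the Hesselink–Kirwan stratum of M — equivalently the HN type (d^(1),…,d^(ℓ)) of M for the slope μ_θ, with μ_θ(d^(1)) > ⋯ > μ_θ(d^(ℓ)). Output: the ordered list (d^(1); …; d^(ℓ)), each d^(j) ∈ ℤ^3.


Interval decomposition of M: I[1,3]^2, I[2,2], I[3,3].
HN type (ℓ=3): μ^(1)=11; μ^(2)=-1; μ^(3)=-29

((0, 0, 3); (2, 2, 0); (0, 1, 0))


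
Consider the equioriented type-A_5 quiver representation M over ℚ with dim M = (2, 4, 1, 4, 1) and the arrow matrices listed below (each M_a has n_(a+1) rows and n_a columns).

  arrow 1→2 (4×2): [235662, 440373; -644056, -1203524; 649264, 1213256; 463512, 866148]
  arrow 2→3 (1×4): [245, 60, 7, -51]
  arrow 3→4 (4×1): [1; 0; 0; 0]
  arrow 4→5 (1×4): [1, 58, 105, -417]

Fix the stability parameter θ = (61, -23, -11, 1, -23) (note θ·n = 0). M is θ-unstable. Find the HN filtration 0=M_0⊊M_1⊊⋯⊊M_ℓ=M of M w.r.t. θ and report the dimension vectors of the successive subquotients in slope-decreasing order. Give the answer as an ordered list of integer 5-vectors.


Barcode: M ≅ I[1,1], I[1,5], I[2,2]^3, I[4,4]^3. HN layers by μ_θ (3 steps, strictly decreasing):
  μ^(1)=61; μ^(2)=1; μ^(3)=-23

((1, 0, 0, 0, 0); (1, 1, 1, 4, 1); (0, 3, 0, 0, 0))


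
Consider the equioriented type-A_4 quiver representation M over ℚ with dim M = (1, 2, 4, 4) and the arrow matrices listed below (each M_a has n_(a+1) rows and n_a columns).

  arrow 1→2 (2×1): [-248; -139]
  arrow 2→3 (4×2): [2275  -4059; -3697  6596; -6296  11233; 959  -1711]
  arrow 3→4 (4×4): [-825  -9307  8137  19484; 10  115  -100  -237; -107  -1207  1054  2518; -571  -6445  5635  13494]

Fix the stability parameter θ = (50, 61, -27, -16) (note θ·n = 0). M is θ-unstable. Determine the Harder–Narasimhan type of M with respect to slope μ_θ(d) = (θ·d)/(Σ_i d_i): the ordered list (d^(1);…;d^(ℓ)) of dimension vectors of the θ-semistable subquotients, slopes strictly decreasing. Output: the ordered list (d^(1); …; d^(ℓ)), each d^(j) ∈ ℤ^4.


Interval decomposition of M: I[1,4], I[2,4], I[3,4]^2.
HN type (ℓ=4): μ^(1)=17; μ^(2)=6; μ^(3)=-16; μ^(4)=-27

((1, 1, 1, 1); (0, 1, 1, 1); (0, 0, 0, 2); (0, 0, 2, 0))


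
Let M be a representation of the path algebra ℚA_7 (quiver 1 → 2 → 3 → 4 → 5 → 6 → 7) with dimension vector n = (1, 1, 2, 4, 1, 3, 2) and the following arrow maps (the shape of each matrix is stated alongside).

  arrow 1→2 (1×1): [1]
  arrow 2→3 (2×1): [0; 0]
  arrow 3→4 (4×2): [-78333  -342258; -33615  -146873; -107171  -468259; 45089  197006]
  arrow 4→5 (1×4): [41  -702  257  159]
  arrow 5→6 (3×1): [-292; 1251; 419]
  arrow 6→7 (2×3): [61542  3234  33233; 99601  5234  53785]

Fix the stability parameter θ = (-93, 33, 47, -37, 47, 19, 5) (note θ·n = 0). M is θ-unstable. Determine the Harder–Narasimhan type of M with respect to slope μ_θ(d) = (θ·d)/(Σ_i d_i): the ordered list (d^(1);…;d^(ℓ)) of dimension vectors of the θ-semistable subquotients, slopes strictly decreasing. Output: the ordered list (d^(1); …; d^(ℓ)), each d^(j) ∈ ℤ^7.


Interval decomposition of M: I[1,2], I[3,4], I[3,7], I[4,4]^2, I[6,6], I[6,7].
HN type (ℓ=7): μ^(1)=33; μ^(2)=71/3; μ^(3)=19; μ^(4)=12; μ^(5)=5; μ^(6)=-37; μ^(7)=-93

((0, 1, 0, 0, 0, 0, 0); (0, 0, 0, 0, 1, 1, 1); (0, 0, 0, 0, 0, 1, 0); (0, 0, 0, 0, 0, 1, 1); (0, 0, 2, 2, 0, 0, 0); (0, 0, 0, 2, 0, 0, 0); (1, 0, 0, 0, 0, 0, 0))


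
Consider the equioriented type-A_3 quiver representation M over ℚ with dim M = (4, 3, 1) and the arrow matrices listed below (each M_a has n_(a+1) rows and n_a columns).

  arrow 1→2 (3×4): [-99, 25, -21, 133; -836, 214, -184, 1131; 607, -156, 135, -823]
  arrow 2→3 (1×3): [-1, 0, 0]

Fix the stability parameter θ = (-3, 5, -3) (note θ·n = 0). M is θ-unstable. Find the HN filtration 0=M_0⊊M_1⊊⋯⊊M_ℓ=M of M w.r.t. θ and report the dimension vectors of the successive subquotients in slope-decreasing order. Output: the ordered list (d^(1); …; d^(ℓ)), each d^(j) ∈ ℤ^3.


Barcode: M ≅ I[1,1], I[1,2]^2, I[1,3]. HN layers by μ_θ (3 steps, strictly decreasing):
  μ^(1)=5; μ^(2)=1; μ^(3)=-3

((0, 2, 0); (0, 1, 1); (4, 0, 0))


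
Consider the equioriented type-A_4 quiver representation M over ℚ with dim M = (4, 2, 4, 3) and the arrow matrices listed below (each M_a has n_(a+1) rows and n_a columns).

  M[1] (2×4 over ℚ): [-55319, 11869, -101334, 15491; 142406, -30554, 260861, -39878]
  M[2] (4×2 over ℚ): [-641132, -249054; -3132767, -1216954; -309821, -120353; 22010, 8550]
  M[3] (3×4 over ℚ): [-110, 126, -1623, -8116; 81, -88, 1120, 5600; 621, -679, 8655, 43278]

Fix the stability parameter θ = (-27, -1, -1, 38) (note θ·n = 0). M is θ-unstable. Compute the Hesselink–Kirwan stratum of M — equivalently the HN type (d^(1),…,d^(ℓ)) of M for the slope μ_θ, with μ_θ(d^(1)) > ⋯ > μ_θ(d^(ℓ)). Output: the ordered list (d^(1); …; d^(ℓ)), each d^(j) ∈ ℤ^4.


Interval decomposition of M: I[1,1]^2, I[1,4]^2, I[3,3], I[3,4].
HN type (ℓ=3): μ^(1)=38; μ^(2)=-1; μ^(3)=-27

((0, 0, 0, 3); (0, 2, 4, 0); (4, 0, 0, 0))


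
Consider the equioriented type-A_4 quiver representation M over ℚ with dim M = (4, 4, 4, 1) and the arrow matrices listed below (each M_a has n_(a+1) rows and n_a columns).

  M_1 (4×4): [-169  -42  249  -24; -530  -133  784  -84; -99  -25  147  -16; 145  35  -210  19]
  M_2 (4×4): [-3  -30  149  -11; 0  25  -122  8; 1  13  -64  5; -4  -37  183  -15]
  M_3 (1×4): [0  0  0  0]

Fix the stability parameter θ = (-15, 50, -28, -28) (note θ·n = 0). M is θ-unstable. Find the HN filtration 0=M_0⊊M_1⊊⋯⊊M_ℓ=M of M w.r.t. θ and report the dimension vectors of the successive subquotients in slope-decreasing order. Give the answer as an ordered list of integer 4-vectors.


Interval decomposition of M: I[1,3]^4, I[4,4].
HN type (ℓ=3): μ^(1)=11; μ^(2)=-15; μ^(3)=-28

((0, 4, 4, 0); (4, 0, 0, 0); (0, 0, 0, 1))


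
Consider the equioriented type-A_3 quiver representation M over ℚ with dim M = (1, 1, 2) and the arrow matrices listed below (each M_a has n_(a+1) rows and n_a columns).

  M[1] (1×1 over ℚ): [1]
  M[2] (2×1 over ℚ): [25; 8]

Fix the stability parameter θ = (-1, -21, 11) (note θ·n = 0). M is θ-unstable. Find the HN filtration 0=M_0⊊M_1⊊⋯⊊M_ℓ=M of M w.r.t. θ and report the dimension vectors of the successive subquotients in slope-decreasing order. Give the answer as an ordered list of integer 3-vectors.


Barcode: M ≅ I[1,3], I[3,3]. HN layers by μ_θ (2 steps, strictly decreasing):
  μ^(1)=11; μ^(2)=-11

((0, 0, 2); (1, 1, 0))


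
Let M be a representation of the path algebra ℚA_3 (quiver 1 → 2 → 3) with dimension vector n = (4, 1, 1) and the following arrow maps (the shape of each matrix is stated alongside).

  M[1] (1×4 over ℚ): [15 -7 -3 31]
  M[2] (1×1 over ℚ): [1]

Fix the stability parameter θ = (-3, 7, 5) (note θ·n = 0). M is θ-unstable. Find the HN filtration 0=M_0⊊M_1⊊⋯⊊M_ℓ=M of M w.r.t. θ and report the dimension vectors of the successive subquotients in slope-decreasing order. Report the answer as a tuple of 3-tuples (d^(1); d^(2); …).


Barcode: M ≅ I[1,1]^3, I[1,3]. HN layers by μ_θ (2 steps, strictly decreasing):
  μ^(1)=6; μ^(2)=-3

((0, 1, 1); (4, 0, 0))


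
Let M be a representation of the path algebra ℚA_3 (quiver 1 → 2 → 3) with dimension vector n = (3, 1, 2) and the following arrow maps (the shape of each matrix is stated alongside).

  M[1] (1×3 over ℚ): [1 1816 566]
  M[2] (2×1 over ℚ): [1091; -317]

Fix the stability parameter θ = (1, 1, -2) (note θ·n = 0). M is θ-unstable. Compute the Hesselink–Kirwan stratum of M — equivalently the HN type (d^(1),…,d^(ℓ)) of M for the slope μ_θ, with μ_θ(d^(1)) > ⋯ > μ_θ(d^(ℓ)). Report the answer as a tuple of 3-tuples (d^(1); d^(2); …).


Barcode: M ≅ I[1,1]^2, I[1,3], I[3,3]. HN layers by μ_θ (3 steps, strictly decreasing):
  μ^(1)=1; μ^(2)=0; μ^(3)=-2

((2, 0, 0); (1, 1, 1); (0, 0, 1))


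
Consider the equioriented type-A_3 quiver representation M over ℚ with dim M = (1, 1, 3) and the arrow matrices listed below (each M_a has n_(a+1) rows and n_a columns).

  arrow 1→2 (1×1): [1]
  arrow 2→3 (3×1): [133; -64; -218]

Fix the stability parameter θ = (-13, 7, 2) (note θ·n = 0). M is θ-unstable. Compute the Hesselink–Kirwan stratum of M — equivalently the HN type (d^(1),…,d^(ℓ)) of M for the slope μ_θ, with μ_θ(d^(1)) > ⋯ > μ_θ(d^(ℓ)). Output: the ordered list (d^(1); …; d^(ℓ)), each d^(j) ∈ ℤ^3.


Barcode: M ≅ I[1,3], I[3,3]^2. HN layers by μ_θ (3 steps, strictly decreasing):
  μ^(1)=9/2; μ^(2)=2; μ^(3)=-13

((0, 1, 1); (0, 0, 2); (1, 0, 0))


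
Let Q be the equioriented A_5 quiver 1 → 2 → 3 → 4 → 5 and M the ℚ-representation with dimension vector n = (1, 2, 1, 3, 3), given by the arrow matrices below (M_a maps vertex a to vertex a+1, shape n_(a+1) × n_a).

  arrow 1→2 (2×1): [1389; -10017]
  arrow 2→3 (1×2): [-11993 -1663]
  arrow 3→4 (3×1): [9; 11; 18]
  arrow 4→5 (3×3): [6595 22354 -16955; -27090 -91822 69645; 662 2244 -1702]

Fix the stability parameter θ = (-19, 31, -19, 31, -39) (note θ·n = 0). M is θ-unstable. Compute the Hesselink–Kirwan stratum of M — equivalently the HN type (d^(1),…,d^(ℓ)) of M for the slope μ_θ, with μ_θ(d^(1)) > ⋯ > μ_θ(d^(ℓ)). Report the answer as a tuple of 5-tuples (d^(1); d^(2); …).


Via rank(M_{q-1}∘⋯∘M_p): M ≅ I[1,5], I[2,2], I[4,4], I[4,5], I[5,5].
μ_θ-semistable layers: μ^(1)=31; μ^(2)=1; μ^(3)=-4; μ^(4)=-19; μ^(5)=-39

((0, 1, 0, 1, 0); (0, 1, 1, 1, 1); (0, 0, 0, 1, 1); (1, 0, 0, 0, 0); (0, 0, 0, 0, 1))


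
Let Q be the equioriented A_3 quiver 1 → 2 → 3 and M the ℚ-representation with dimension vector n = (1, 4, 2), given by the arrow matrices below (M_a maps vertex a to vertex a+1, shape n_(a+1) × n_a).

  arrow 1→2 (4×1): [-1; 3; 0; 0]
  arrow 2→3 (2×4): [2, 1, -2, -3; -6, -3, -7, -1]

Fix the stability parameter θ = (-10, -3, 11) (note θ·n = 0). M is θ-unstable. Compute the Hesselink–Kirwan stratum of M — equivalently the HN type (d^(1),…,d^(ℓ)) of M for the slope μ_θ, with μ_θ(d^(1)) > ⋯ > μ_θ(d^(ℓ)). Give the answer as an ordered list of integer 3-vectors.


Interval decomposition of M: I[1,3], I[2,2]^2, I[2,3].
HN type (ℓ=3): μ^(1)=11; μ^(2)=-3; μ^(3)=-10

((0, 0, 2); (0, 4, 0); (1, 0, 0))


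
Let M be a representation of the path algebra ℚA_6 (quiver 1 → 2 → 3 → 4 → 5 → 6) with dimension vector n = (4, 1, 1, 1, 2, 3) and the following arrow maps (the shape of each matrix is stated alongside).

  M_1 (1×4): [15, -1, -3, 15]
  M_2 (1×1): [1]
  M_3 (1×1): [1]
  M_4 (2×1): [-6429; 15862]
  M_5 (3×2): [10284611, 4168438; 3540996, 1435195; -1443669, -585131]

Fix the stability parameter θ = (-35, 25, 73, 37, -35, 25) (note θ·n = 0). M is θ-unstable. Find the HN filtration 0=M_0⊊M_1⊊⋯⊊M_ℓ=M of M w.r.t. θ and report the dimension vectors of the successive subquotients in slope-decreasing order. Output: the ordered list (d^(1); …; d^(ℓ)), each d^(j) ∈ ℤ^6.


Via rank(M_{q-1}∘⋯∘M_p): M ≅ I[1,1]^3, I[1,6], I[5,6], I[6,6].
μ_θ-semistable layers: μ^(1)=25; μ^(2)=-35

((0, 1, 1, 1, 1, 3); (4, 0, 0, 0, 1, 0))


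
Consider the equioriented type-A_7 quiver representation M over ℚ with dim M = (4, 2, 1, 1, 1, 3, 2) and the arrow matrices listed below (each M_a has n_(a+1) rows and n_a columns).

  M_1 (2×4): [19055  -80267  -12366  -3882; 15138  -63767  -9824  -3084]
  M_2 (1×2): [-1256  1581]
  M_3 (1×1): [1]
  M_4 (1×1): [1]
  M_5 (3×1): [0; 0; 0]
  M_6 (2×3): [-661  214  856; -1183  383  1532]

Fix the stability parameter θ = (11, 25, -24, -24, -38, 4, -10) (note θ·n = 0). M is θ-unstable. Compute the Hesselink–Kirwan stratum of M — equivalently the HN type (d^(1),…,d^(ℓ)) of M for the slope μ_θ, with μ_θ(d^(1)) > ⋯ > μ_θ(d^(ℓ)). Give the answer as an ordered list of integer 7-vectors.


Barcode: M ≅ I[1,1]^2, I[1,2], I[1,5], I[6,6], I[6,7]^2. HN layers by μ_θ (5 steps, strictly decreasing):
  μ^(1)=25; μ^(2)=11; μ^(3)=4; μ^(4)=-3; μ^(5)=-10

((0, 1, 0, 0, 0, 0, 0); (3, 0, 0, 0, 0, 0, 0); (0, 0, 0, 0, 0, 1, 0); (0, 0, 0, 0, 0, 2, 2); (1, 1, 1, 1, 1, 0, 0))


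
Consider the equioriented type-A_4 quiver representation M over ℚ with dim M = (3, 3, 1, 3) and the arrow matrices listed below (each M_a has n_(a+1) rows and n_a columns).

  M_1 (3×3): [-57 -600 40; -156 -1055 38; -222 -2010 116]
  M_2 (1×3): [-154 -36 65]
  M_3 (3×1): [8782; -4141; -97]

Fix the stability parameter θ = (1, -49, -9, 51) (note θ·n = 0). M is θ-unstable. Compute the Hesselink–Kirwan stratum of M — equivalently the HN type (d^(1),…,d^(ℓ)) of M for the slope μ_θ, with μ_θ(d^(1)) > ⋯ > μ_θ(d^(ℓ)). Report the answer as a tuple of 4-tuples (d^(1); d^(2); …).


Interval decomposition of M: I[1,1], I[1,2], I[1,4], I[2,2], I[4,4]^2.
HN type (ℓ=5): μ^(1)=51; μ^(2)=1; μ^(3)=-9; μ^(4)=-24; μ^(5)=-49

((0, 0, 0, 3); (1, 0, 0, 0); (0, 0, 1, 0); (2, 2, 0, 0); (0, 1, 0, 0))


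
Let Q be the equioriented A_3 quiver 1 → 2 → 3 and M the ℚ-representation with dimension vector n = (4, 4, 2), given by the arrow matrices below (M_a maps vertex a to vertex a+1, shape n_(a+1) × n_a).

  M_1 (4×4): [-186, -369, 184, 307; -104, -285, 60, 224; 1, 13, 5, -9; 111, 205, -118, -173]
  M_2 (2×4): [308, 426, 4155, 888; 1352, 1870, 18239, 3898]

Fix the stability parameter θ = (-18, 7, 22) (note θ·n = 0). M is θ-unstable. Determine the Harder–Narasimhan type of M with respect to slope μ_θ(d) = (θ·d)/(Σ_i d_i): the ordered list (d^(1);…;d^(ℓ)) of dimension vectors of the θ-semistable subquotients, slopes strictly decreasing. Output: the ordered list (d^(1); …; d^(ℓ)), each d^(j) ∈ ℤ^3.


Interval decomposition of M: I[1,2]^2, I[1,3]^2.
HN type (ℓ=3): μ^(1)=22; μ^(2)=7; μ^(3)=-18

((0, 0, 2); (0, 4, 0); (4, 0, 0))


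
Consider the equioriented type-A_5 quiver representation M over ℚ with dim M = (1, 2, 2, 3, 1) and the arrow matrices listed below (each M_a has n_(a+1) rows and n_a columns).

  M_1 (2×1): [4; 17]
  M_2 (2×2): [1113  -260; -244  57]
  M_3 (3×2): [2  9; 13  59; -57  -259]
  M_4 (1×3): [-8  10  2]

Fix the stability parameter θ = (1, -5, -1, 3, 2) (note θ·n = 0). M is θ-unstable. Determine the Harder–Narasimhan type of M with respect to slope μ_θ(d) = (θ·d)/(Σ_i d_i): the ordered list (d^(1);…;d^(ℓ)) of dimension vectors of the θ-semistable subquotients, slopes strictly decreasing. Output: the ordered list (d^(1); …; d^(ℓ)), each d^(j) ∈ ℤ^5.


Via rank(M_{q-1}∘⋯∘M_p): M ≅ I[1,4], I[2,4], I[4,5].
μ_θ-semistable layers: μ^(1)=3; μ^(2)=5/2; μ^(3)=-1; μ^(4)=-2; μ^(5)=-5

((0, 0, 0, 2, 0); (0, 0, 0, 1, 1); (0, 0, 2, 0, 0); (1, 1, 0, 0, 0); (0, 1, 0, 0, 0))


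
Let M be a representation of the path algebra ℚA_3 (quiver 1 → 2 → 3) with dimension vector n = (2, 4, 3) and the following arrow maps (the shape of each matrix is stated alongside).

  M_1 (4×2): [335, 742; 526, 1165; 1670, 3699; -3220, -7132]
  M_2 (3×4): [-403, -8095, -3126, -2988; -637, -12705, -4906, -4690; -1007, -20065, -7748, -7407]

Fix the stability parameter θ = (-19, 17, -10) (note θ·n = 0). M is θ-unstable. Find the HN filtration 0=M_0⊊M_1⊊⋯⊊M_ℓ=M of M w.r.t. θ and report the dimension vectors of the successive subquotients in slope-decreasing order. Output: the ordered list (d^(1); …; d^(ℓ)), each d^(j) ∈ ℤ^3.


Barcode: M ≅ I[1,2], I[1,3], I[2,3]^2. HN layers by μ_θ (3 steps, strictly decreasing):
  μ^(1)=17; μ^(2)=7/2; μ^(3)=-19

((0, 1, 0); (0, 3, 3); (2, 0, 0))


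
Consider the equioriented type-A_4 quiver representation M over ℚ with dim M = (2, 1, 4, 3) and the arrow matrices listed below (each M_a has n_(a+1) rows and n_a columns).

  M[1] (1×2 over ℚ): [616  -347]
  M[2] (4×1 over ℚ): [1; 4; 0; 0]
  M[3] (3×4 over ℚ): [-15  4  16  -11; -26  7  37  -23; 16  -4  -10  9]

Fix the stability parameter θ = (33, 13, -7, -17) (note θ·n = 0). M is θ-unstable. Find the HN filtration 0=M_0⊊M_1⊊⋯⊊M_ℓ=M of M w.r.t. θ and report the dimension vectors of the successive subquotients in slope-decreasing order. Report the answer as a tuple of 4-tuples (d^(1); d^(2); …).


Via rank(M_{q-1}∘⋯∘M_p): M ≅ I[1,1], I[1,4], I[3,3], I[3,4]^2.
μ_θ-semistable layers: μ^(1)=33; μ^(2)=11/2; μ^(3)=-7; μ^(4)=-12

((1, 0, 0, 0); (1, 1, 1, 1); (0, 0, 1, 0); (0, 0, 2, 2))


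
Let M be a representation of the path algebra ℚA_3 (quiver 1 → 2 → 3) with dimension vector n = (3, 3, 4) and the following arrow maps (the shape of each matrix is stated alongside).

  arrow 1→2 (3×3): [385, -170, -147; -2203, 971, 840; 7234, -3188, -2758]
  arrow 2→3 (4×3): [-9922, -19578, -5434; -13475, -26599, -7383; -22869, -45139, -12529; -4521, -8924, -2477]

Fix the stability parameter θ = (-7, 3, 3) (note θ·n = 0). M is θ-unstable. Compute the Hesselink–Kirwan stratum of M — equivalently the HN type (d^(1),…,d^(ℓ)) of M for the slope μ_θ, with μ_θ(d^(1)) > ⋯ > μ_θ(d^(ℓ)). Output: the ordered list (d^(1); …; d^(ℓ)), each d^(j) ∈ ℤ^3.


Interval decomposition of M: I[1,1], I[1,3]^2, I[2,2], I[3,3]^2.
HN type (ℓ=2): μ^(1)=3; μ^(2)=-7

((0, 3, 4); (3, 0, 0))


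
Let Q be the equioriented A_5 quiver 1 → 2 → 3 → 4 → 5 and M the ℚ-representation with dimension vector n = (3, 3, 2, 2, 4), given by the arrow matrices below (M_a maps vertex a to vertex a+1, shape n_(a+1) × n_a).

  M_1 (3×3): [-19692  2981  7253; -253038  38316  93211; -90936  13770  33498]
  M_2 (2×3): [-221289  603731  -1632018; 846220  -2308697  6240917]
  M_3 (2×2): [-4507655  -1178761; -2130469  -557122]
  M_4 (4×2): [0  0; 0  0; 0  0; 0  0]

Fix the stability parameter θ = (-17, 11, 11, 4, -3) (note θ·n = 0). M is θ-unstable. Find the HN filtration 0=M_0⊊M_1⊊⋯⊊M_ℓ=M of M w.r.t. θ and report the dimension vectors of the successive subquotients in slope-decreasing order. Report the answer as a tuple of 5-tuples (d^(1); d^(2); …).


Interval decomposition of M: I[1,1], I[1,4]^2, I[2,2], I[5,5]^4.
HN type (ℓ=4): μ^(1)=11; μ^(2)=26/3; μ^(3)=-3; μ^(4)=-17

((0, 1, 0, 0, 0); (0, 2, 2, 2, 0); (0, 0, 0, 0, 4); (3, 0, 0, 0, 0))


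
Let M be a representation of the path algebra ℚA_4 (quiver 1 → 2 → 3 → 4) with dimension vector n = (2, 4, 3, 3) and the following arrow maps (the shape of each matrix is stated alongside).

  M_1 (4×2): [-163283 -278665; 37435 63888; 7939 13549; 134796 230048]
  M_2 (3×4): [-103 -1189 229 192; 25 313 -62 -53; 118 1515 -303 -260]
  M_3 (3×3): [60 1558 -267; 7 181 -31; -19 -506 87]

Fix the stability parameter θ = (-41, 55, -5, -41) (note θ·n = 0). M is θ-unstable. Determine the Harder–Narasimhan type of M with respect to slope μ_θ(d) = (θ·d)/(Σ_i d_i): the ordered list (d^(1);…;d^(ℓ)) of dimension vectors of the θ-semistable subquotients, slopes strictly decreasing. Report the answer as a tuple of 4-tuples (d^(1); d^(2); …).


Via rank(M_{q-1}∘⋯∘M_p): M ≅ I[1,4]^2, I[2,2], I[2,4].
μ_θ-semistable layers: μ^(1)=55; μ^(2)=3; μ^(3)=-41

((0, 1, 0, 0); (0, 3, 3, 3); (2, 0, 0, 0))


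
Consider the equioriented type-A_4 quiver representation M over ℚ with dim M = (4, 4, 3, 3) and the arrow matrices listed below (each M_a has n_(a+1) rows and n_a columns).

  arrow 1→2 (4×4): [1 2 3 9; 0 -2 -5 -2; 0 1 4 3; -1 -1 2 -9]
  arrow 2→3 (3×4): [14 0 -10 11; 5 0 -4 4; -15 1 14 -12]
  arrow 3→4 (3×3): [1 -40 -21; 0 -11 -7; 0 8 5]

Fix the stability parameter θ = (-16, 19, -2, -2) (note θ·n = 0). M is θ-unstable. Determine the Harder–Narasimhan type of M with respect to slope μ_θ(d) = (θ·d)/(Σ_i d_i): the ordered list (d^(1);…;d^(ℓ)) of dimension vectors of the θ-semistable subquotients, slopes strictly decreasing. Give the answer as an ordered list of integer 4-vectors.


Barcode: M ≅ I[1,2], I[1,4]^3. HN layers by μ_θ (3 steps, strictly decreasing):
  μ^(1)=19; μ^(2)=5; μ^(3)=-16

((0, 1, 0, 0); (0, 3, 3, 3); (4, 0, 0, 0))


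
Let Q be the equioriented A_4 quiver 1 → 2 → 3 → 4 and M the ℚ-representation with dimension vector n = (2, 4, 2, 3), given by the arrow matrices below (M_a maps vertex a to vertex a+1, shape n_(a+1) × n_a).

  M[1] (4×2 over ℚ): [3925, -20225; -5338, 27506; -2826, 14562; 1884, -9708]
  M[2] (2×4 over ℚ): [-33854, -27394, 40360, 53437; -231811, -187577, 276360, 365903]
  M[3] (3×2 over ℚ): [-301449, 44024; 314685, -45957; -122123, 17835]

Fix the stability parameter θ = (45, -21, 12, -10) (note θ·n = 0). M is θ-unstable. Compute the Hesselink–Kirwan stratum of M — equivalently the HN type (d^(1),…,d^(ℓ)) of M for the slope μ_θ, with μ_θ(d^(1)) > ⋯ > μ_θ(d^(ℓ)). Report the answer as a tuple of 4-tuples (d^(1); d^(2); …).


Barcode: M ≅ I[1,1], I[1,4], I[2,2]^2, I[2,4], I[4,4]. HN layers by μ_θ (5 steps, strictly decreasing):
  μ^(1)=45; μ^(2)=13/2; μ^(3)=1; μ^(4)=-10; μ^(5)=-21

((1, 0, 0, 0); (1, 1, 1, 1); (0, 0, 1, 1); (0, 0, 0, 1); (0, 3, 0, 0))


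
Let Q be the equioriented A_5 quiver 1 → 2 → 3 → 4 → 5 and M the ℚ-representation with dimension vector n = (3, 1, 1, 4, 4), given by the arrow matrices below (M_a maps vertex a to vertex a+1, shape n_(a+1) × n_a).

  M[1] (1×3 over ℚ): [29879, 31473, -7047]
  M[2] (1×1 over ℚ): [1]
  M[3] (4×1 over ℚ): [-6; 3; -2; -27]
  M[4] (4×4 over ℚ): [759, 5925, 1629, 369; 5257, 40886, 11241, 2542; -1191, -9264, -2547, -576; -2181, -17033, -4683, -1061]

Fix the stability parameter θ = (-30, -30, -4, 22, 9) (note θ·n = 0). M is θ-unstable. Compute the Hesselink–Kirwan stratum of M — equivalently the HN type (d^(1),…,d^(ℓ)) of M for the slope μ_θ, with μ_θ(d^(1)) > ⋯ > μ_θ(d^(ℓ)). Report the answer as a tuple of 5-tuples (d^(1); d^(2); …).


Barcode: M ≅ I[1,1]^2, I[1,4], I[4,4], I[4,5]^2, I[5,5]^2. HN layers by μ_θ (5 steps, strictly decreasing):
  μ^(1)=22; μ^(2)=31/2; μ^(3)=9; μ^(4)=-4; μ^(5)=-30

((0, 0, 0, 2, 0); (0, 0, 0, 2, 2); (0, 0, 0, 0, 2); (0, 0, 1, 0, 0); (3, 1, 0, 0, 0))


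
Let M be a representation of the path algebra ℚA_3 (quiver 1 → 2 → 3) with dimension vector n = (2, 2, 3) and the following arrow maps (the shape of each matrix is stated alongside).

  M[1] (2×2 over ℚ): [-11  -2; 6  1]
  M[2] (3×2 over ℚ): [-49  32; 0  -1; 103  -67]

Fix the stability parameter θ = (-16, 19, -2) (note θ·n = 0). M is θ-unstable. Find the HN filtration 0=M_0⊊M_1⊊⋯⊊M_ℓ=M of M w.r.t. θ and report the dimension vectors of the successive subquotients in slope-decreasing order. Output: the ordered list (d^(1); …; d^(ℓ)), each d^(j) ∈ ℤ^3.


Barcode: M ≅ I[1,3]^2, I[3,3]. HN layers by μ_θ (3 steps, strictly decreasing):
  μ^(1)=17/2; μ^(2)=-2; μ^(3)=-16

((0, 2, 2); (0, 0, 1); (2, 0, 0))


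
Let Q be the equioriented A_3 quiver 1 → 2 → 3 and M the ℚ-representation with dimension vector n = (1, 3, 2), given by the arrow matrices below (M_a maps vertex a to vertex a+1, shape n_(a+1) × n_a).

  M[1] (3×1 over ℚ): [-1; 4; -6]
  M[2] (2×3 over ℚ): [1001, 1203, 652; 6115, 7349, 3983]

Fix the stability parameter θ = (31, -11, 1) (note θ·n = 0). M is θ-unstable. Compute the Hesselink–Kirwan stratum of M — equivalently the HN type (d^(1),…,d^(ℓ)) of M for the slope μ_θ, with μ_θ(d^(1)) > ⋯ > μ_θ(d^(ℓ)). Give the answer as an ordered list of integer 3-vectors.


Interval decomposition of M: I[1,3], I[2,2], I[2,3].
HN type (ℓ=3): μ^(1)=7; μ^(2)=1; μ^(3)=-11

((1, 1, 1); (0, 0, 1); (0, 2, 0))


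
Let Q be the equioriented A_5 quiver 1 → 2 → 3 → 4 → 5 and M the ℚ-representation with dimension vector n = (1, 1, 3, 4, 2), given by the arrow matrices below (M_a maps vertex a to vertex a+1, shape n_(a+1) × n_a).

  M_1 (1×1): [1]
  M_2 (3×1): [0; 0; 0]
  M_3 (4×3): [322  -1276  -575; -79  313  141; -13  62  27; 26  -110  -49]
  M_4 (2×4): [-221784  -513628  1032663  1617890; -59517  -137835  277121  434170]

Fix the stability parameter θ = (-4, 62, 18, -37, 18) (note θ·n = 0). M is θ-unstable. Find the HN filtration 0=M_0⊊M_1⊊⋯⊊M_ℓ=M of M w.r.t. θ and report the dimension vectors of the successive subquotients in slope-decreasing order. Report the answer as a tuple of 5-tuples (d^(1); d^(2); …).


Barcode: M ≅ I[1,2], I[3,4], I[3,5]^2, I[4,4]. HN layers by μ_θ (5 steps, strictly decreasing):
  μ^(1)=62; μ^(2)=18; μ^(3)=-4; μ^(4)=-19/2; μ^(5)=-37

((0, 1, 0, 0, 0); (0, 0, 0, 0, 2); (1, 0, 0, 0, 0); (0, 0, 3, 3, 0); (0, 0, 0, 1, 0))


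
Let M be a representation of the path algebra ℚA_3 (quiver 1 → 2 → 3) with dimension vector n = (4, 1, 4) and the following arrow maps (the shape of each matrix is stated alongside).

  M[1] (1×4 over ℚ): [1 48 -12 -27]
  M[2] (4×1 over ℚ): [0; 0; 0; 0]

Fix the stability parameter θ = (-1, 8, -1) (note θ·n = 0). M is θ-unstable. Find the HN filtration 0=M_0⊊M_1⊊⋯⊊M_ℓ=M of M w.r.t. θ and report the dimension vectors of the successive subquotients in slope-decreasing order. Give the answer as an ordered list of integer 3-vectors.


Barcode: M ≅ I[1,1]^3, I[1,2], I[3,3]^4. HN layers by μ_θ (2 steps, strictly decreasing):
  μ^(1)=8; μ^(2)=-1

((0, 1, 0); (4, 0, 4))


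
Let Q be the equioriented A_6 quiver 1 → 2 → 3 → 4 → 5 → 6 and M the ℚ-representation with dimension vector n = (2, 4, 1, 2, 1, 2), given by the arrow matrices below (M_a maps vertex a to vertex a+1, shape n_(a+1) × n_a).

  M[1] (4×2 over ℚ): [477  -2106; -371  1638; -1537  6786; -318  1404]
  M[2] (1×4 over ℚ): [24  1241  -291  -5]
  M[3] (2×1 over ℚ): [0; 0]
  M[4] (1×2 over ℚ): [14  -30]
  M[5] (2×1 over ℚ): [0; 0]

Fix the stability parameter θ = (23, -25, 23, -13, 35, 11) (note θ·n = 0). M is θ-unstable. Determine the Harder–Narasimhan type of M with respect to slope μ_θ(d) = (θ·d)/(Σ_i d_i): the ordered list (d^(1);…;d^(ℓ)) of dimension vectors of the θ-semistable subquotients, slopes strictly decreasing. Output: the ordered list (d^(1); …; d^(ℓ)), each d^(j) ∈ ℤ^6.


Barcode: M ≅ I[1,1], I[1,3], I[2,2]^3, I[4,4], I[4,5], I[6,6]^2. HN layers by μ_θ (6 steps, strictly decreasing):
  μ^(1)=35; μ^(2)=23; μ^(3)=11; μ^(4)=-1; μ^(5)=-13; μ^(6)=-25

((0, 0, 0, 0, 1, 0); (1, 0, 1, 0, 0, 0); (0, 0, 0, 0, 0, 2); (1, 1, 0, 0, 0, 0); (0, 0, 0, 2, 0, 0); (0, 3, 0, 0, 0, 0))


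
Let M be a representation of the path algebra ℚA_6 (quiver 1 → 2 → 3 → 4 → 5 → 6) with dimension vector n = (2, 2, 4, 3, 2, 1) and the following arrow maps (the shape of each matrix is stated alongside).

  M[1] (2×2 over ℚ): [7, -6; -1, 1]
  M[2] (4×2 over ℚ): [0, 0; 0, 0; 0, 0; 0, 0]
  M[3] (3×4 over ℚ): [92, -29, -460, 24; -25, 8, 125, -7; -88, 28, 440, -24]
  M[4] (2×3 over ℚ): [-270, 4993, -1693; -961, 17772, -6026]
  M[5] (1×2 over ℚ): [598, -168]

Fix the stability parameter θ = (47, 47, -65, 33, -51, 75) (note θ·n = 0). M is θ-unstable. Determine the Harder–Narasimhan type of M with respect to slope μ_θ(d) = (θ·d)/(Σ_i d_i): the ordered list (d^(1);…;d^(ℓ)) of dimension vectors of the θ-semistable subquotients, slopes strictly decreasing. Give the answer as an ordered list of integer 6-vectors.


Interval decomposition of M: I[1,2]^2, I[3,3]^2, I[3,5], I[3,6], I[4,4].
HN type (ℓ=5): μ^(1)=75; μ^(2)=47; μ^(3)=33; μ^(4)=-9; μ^(5)=-65

((0, 0, 0, 0, 0, 1); (2, 2, 0, 0, 0, 0); (0, 0, 0, 1, 0, 0); (0, 0, 0, 2, 2, 0); (0, 0, 4, 0, 0, 0))


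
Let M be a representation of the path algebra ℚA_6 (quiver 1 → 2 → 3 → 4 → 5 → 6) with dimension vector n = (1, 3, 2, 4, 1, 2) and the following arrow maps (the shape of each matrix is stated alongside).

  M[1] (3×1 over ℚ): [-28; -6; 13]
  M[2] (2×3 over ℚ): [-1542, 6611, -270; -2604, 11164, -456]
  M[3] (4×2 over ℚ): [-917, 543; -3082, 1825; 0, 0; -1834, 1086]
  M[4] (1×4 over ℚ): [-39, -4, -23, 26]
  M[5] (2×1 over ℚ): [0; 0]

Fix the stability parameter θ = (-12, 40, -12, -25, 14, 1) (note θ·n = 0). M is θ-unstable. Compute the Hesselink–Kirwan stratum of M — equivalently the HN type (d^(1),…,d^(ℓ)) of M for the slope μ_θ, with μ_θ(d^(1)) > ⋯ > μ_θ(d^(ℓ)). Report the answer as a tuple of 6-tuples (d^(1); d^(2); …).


Via rank(M_{q-1}∘⋯∘M_p): M ≅ I[1,2], I[2,4], I[2,5], I[4,4]^2, I[6,6]^2.
μ_θ-semistable layers: μ^(1)=40; μ^(2)=14; μ^(3)=1; μ^(4)=-12; μ^(5)=-25

((0, 1, 0, 0, 0, 0); (0, 0, 0, 0, 1, 0); (0, 2, 2, 2, 0, 2); (1, 0, 0, 0, 0, 0); (0, 0, 0, 2, 0, 0))


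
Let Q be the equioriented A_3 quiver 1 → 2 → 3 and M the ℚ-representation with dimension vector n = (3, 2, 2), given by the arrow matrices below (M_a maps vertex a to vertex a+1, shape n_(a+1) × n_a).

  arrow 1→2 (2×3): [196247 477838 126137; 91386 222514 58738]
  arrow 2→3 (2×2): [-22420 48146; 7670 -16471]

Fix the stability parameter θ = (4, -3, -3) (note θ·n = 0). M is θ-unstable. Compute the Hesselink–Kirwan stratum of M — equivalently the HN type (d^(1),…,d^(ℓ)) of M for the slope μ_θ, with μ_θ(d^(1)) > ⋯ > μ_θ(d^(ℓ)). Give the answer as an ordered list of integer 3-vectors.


Via rank(M_{q-1}∘⋯∘M_p): M ≅ I[1,1], I[1,2], I[1,3], I[3,3].
μ_θ-semistable layers: μ^(1)=4; μ^(2)=1/2; μ^(3)=-2/3; μ^(4)=-3

((1, 0, 0); (1, 1, 0); (1, 1, 1); (0, 0, 1))


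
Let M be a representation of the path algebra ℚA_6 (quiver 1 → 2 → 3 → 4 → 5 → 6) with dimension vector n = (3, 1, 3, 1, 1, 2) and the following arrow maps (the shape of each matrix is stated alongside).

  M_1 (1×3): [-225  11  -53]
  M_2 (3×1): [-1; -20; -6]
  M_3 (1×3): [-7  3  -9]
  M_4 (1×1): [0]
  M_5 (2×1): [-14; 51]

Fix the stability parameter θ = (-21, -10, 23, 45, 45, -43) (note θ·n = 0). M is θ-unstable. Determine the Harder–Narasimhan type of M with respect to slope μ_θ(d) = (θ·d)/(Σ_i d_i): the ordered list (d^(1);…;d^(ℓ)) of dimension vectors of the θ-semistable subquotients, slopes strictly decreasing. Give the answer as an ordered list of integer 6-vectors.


Barcode: M ≅ I[1,1]^2, I[1,4], I[3,3]^2, I[5,6], I[6,6]. HN layers by μ_θ (6 steps, strictly decreasing):
  μ^(1)=45; μ^(2)=23; μ^(3)=1; μ^(4)=-10; μ^(5)=-21; μ^(6)=-43

((0, 0, 0, 1, 0, 0); (0, 0, 3, 0, 0, 0); (0, 0, 0, 0, 1, 1); (0, 1, 0, 0, 0, 0); (3, 0, 0, 0, 0, 0); (0, 0, 0, 0, 0, 1))


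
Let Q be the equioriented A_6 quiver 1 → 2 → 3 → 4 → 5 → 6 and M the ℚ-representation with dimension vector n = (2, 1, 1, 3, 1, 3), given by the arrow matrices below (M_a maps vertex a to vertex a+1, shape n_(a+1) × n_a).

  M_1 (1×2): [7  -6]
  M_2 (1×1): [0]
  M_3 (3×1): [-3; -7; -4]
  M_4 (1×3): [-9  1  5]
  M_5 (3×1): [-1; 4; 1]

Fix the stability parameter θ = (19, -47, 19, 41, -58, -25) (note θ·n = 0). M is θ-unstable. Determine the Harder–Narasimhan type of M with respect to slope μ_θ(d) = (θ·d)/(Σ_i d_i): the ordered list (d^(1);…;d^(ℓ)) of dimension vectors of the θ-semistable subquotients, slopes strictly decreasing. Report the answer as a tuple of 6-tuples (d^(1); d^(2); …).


Interval decomposition of M: I[1,1], I[1,2], I[3,4], I[4,4], I[4,6], I[6,6]^2.
HN type (ℓ=4): μ^(1)=41; μ^(2)=19; μ^(3)=-14; μ^(4)=-25

((0, 0, 0, 2, 0, 0); (1, 0, 1, 0, 0, 0); (1, 1, 0, 1, 1, 1); (0, 0, 0, 0, 0, 2))


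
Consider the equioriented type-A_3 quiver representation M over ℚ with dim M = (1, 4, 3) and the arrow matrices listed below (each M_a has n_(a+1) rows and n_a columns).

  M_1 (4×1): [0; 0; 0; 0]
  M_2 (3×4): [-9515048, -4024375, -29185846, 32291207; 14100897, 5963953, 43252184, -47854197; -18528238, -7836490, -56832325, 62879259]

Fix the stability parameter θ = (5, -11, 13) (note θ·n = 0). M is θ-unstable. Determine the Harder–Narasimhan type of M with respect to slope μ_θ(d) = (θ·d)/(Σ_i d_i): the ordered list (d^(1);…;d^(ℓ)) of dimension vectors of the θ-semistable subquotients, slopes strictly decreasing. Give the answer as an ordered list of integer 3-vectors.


Via rank(M_{q-1}∘⋯∘M_p): M ≅ I[1,1], I[2,2], I[2,3]^3.
μ_θ-semistable layers: μ^(1)=13; μ^(2)=5; μ^(3)=-11

((0, 0, 3); (1, 0, 0); (0, 4, 0))


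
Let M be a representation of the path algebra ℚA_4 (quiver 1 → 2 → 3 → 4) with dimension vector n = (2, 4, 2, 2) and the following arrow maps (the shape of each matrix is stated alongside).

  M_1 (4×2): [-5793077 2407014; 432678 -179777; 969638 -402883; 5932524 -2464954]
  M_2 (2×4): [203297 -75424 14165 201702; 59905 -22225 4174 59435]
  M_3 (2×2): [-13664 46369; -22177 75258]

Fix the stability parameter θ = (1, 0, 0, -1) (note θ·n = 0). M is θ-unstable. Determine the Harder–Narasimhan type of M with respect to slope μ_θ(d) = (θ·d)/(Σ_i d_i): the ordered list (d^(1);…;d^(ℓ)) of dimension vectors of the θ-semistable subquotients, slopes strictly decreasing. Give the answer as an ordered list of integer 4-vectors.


Via rank(M_{q-1}∘⋯∘M_p): M ≅ I[1,2], I[1,4], I[2,2], I[2,4].
μ_θ-semistable layers: μ^(1)=1/2; μ^(2)=0; μ^(3)=-1/3

((1, 1, 0, 0); (1, 2, 1, 1); (0, 1, 1, 1))


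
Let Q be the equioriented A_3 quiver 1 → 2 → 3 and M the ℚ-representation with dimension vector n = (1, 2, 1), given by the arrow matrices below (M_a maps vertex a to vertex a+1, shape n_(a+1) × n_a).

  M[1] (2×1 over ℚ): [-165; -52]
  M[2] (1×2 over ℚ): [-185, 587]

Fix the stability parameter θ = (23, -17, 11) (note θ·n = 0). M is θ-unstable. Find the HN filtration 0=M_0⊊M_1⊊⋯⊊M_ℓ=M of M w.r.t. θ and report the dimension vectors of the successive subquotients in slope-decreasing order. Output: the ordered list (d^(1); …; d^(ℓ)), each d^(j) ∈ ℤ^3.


Via rank(M_{q-1}∘⋯∘M_p): M ≅ I[1,3], I[2,2].
μ_θ-semistable layers: μ^(1)=11; μ^(2)=3; μ^(3)=-17

((0, 0, 1); (1, 1, 0); (0, 1, 0))


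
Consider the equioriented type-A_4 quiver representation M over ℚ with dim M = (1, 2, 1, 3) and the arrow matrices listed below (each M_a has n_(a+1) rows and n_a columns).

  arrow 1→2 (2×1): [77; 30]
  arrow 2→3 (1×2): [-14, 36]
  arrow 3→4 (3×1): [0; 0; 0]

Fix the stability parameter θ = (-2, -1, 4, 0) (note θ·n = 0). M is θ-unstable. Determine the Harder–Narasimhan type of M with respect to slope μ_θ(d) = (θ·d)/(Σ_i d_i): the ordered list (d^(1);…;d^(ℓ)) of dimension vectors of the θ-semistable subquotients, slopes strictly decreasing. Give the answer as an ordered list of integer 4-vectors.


Via rank(M_{q-1}∘⋯∘M_p): M ≅ I[1,3], I[2,2], I[4,4]^3.
μ_θ-semistable layers: μ^(1)=4; μ^(2)=0; μ^(3)=-1; μ^(4)=-2

((0, 0, 1, 0); (0, 0, 0, 3); (0, 2, 0, 0); (1, 0, 0, 0))


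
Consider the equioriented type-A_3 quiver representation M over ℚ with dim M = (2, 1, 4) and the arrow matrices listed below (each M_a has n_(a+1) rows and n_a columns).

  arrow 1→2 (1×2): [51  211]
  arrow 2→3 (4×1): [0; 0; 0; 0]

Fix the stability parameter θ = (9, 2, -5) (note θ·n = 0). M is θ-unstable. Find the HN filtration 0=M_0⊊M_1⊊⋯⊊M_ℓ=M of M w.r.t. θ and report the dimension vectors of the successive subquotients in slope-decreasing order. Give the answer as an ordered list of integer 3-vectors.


Interval decomposition of M: I[1,1], I[1,2], I[3,3]^4.
HN type (ℓ=3): μ^(1)=9; μ^(2)=11/2; μ^(3)=-5

((1, 0, 0); (1, 1, 0); (0, 0, 4))


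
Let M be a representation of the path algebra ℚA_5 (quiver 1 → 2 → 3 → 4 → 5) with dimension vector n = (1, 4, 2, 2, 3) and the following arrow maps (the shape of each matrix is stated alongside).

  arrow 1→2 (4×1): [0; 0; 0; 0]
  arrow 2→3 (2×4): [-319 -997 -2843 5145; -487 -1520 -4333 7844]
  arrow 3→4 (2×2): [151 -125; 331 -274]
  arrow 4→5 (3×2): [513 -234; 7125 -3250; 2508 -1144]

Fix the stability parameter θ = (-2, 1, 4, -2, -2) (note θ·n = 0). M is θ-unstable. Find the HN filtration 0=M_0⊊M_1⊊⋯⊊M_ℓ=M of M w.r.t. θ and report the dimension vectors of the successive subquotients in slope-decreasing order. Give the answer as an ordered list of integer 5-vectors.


Interval decomposition of M: I[1,1], I[2,2]^2, I[2,4], I[2,5], I[5,5]^2.
HN type (ℓ=3): μ^(1)=1; μ^(2)=1/4; μ^(3)=-2

((0, 3, 1, 1, 0); (0, 1, 1, 1, 1); (1, 0, 0, 0, 2))


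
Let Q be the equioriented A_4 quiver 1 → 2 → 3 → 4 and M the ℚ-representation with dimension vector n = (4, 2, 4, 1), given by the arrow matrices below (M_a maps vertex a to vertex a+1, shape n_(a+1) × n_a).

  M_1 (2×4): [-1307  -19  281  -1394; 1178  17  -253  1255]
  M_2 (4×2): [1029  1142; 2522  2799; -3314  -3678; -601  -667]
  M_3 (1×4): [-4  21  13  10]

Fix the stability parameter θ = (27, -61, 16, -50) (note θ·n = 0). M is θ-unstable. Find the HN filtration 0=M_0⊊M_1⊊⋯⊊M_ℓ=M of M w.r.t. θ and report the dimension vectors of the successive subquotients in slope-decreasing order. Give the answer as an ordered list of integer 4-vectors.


Via rank(M_{q-1}∘⋯∘M_p): M ≅ I[1,1]^2, I[1,3], I[1,4], I[3,3]^2.
μ_θ-semistable layers: μ^(1)=27; μ^(2)=16; μ^(3)=-17

((2, 0, 0, 0); (0, 0, 3, 0); (2, 2, 1, 1))
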